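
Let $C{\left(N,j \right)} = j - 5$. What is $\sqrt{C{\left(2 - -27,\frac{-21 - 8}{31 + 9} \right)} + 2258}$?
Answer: $\frac{\sqrt{900910}}{20} \approx 47.458$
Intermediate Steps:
$C{\left(N,j \right)} = -5 + j$
$\sqrt{C{\left(2 - -27,\frac{-21 - 8}{31 + 9} \right)} + 2258} = \sqrt{\left(-5 + \frac{-21 - 8}{31 + 9}\right) + 2258} = \sqrt{\left(-5 - \frac{29}{40}\right) + 2258} = \sqrt{- \frac{229}{40} + 2258} = \sqrt{\frac{90091}{40}} = \frac{\sqrt{900910}}{20}$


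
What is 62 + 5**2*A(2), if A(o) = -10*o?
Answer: -438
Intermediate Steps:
62 + 5**2*A(2) = 62 + 5**2*(-10*2) = 62 + 25*(-20) = 62 - 500 = -438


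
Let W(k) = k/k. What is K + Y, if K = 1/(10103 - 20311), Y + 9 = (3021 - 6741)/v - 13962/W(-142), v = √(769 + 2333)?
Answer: -142615969/10208 - 620*√3102/517 ≈ -14038.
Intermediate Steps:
v = √3102 ≈ 55.696
W(k) = 1
Y = -13971 - 620*√3102/517 (Y = -9 + ((3021 - 6741)/(√3102) - 13962/1) = -9 + (-620*√3102/517 - 13962*1) = -9 + (-620*√3102/517 - 13962) = -9 + (-13962 - 620*√3102/517) = -13971 - 620*√3102/517 ≈ -14038.)
K = -1/10208 (K = 1/(-10208) = -1/10208 ≈ -9.7962e-5)
K + Y = -1/10208 + (-13971 - 620*√3102/517) = -142615969/10208 - 620*√3102/517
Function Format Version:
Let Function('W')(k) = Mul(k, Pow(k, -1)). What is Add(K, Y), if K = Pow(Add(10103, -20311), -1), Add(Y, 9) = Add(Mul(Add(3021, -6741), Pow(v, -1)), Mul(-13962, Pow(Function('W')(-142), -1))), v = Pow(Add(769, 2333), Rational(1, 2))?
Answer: Add(Rational(-142615969, 10208), Mul(Rational(-620, 517), Pow(3102, Rational(1, 2)))) ≈ -14038.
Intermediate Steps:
v = Pow(3102, Rational(1, 2)) ≈ 55.696
Function('W')(k) = 1
Y = Add(-13971, Mul(Rational(-620, 517), Pow(3102, Rational(1, 2)))) (Y = Add(-9, Add(Mul(Add(3021, -6741), Pow(Pow(3102, Rational(1, 2)), -1)), Mul(-13962, Pow(1, -1)))) = Add(-9, Add(Mul(-3720, Mul(Rational(1, 3102), Pow(3102, Rational(1, 2)))), Mul(-13962, 1))) = Add(-9, Add(Mul(Rational(-620, 517), Pow(3102, Rational(1, 2))), -13962)) = Add(-9, Add(-13962, Mul(Rational(-620, 517), Pow(3102, Rational(1, 2))))) = Add(-13971, Mul(Rational(-620, 517), Pow(3102, Rational(1, 2)))) ≈ -14038.)
K = Rational(-1, 10208) (K = Pow(-10208, -1) = Rational(-1, 10208) ≈ -9.7962e-5)
Add(K, Y) = Add(Rational(-1, 10208), Add(-13971, Mul(Rational(-620, 517), Pow(3102, Rational(1, 2))))) = Add(Rational(-142615969, 10208), Mul(Rational(-620, 517), Pow(3102, Rational(1, 2))))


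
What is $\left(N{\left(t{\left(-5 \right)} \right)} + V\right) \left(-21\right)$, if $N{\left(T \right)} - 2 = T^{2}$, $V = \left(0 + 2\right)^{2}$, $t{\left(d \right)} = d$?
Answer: $-651$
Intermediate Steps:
$V = 4$ ($V = 2^{2} = 4$)
$N{\left(T \right)} = 2 + T^{2}$
$\left(N{\left(t{\left(-5 \right)} \right)} + V\right) \left(-21\right) = \left(\left(2 + \left(-5\right)^{2}\right) + 4\right) \left(-21\right) = \left(\left(2 + 25\right) + 4\right) \left(-21\right) = \left(27 + 4\right) \left(-21\right) = 31 \left(-21\right) = -651$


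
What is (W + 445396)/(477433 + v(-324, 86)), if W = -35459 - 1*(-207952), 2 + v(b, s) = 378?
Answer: 617889/477809 ≈ 1.2932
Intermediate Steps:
v(b, s) = 376 (v(b, s) = -2 + 378 = 376)
W = 172493 (W = -35459 + 207952 = 172493)
(W + 445396)/(477433 + v(-324, 86)) = (172493 + 445396)/(477433 + 376) = 617889/477809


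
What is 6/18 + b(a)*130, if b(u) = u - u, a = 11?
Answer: 1/3 ≈ 0.33333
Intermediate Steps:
b(u) = 0
6/18 + b(a)*130 = 6/18 + 0*130 = 6*(1/18) + 0 = 1/3 + 0 = 1/3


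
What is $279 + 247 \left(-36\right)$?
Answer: $-8613$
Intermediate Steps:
$279 + 247 \left(-36\right) = 279 - 8892 = -8613$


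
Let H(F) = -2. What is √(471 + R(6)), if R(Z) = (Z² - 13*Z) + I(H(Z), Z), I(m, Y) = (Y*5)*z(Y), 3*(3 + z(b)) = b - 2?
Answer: √379 ≈ 19.468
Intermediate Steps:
z(b) = -11/3 + b/3 (z(b) = -3 + (b - 2)/3 = -3 + (-2 + b)/3 = -3 + (-⅔ + b/3) = -11/3 + b/3)
I(m, Y) = 5*Y*(-11/3 + Y/3) (I(m, Y) = (Y*5)*(-11/3 + Y/3) = (5*Y)*(-11/3 + Y/3) = 5*Y*(-11/3 + Y/3))
R(Z) = Z² - 13*Z + 5*Z*(-11 + Z)/3 (R(Z) = (Z² - 13*Z) + 5*Z*(-11 + Z)/3 = Z² - 13*Z + 5*Z*(-11 + Z)/3)
√(471 + R(6)) = √(471 + (⅔)*6*(-47 + 4*6)) = √(471 + (⅔)*6*(-47 + 24)) = √(471 + (⅔)*6*(-23)) = √(471 - 92) = √379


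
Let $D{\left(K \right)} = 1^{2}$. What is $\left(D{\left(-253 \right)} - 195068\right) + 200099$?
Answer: $5032$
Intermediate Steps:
$D{\left(K \right)} = 1$
$\left(D{\left(-253 \right)} - 195068\right) + 200099 = \left(1 - 195068\right) + 200099 = -195067 + 200099 = 5032$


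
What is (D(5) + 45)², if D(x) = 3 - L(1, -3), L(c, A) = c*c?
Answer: 2209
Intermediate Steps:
L(c, A) = c²
D(x) = 2 (D(x) = 3 - 1*1² = 3 - 1*1 = 3 - 1 = 2)
(D(5) + 45)² = (2 + 45)² = 47² = 2209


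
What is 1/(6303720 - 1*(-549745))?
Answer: 1/6853465 ≈ 1.4591e-7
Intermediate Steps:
1/(6303720 - 1*(-549745)) = 1/(6303720 + 549745) = 1/6853465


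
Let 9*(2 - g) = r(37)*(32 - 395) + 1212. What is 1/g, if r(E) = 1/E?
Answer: -111/14605 ≈ -0.0076001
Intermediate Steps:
g = -14605/111 (g = 2 - ((32 - 395)/37 + 1212)/9 = 2 - ((1/37)*(-363) + 1212)/9 = 2 - (-363/37 + 1212)/9 = 2 - ⅑*44481/37 = 2 - 14827/111 = -14605/111 ≈ -131.58)
1/g = 1/(-14605/111) = -111/14605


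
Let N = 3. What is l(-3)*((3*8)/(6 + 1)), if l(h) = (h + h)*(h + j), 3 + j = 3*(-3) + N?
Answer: 1728/7 ≈ 246.86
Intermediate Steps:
j = -9 (j = -3 + (3*(-3) + 3) = -3 + (-9 + 3) = -3 - 6 = -9)
l(h) = 2*h*(-9 + h) (l(h) = (h + h)*(h - 9) = (2*h)*(-9 + h) = 2*h*(-9 + h))
l(-3)*((3*8)/(6 + 1)) = (2*(-3)*(-9 - 3))*((3*8)/(6 + 1)) = (2*(-3)*(-12))*(24/7) = 72*(24*(⅐)) = 72*(24/7) = 1728/7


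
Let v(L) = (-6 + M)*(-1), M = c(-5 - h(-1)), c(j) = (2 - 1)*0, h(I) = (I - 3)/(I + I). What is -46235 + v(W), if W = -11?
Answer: -46229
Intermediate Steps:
h(I) = (-3 + I)/(2*I) (h(I) = (-3 + I)/((2*I)) = (-3 + I)*(1/(2*I)) = (-3 + I)/(2*I))
c(j) = 0 (c(j) = 1*0 = 0)
M = 0
v(L) = 6 (v(L) = (-6 + 0)*(-1) = -6*(-1) = 6)
-46235 + v(W) = -46235 + 6 = -46229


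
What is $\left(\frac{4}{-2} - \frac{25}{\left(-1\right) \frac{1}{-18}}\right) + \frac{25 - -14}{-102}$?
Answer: $- \frac{15381}{34} \approx -452.38$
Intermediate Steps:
$\left(\frac{4}{-2} - \frac{25}{\left(-1\right) \frac{1}{-18}}\right) + \frac{25 - -14}{-102} = \left(4 \left(- \frac{1}{2}\right) - \frac{25}{\left(-1\right) \left(- \frac{1}{18}\right)}\right) - \frac{25 + 14}{102} = \left(-2 - 25 \frac{1}{\frac{1}{18}}\right) - \frac{13}{34} = \left(-2 - 450\right) - \frac{13}{34} = -452 - \frac{13}{34} = - \frac{15381}{34}$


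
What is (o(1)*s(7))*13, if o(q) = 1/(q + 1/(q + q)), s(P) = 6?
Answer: 52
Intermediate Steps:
o(q) = 1/(q + 1/(2*q))
(o(1)*s(7))*13 = ((2*1/(1 + 2*1²))*6)*13 = ((2*1/(1 + 2*1))*6)*13 = ((2*1/(1 + 2))*6)*13 = ((2*1/3)*6)*13 = ((2*1*(⅓))*6)*13 = ((⅔)*6)*13 = 4*13 = 52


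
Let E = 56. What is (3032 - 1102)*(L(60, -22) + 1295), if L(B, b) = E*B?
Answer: 8984150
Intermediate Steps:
L(B, b) = 56*B
(3032 - 1102)*(L(60, -22) + 1295) = (3032 - 1102)*(56*60 + 1295) = 1930*(3360 + 1295) = 1930*4655 = 8984150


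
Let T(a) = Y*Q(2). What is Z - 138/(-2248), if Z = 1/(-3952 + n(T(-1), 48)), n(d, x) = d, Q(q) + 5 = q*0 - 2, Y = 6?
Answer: 137231/2244628 ≈ 0.061137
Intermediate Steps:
Q(q) = -7 (Q(q) = -5 + (q*0 - 2) = -5 + (0 - 2) = -5 - 2 = -7)
T(a) = -42 (T(a) = 6*(-7) = -42)
Z = -1/3994 (Z = 1/(-3952 - 42) = 1/(-3994) = -1/3994 ≈ -0.00025038)
Z - 138/(-2248) = -1/3994 - 138/(-2248) = -1/3994 - 138*(-1/2248) = -1/3994 + 69/1124 = 137231/2244628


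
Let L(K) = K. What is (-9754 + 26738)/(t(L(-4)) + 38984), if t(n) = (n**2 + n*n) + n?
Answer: 4246/9753 ≈ 0.43535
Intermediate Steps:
t(n) = n + 2*n**2 (t(n) = (n**2 + n**2) + n = 2*n**2 + n = n + 2*n**2)
(-9754 + 26738)/(t(L(-4)) + 38984) = (-9754 + 26738)/(-4*(1 + 2*(-4)) + 38984) = 16984/(-4*(1 - 8) + 38984) = 16984/(-4*(-7) + 38984) = 16984/(28 + 38984) = 16984/39012 = 16984*(1/39012) = 4246/9753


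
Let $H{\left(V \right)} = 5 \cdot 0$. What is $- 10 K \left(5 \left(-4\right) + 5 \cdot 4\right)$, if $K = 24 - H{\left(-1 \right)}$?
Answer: $0$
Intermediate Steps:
$H{\left(V \right)} = 0$
$K = 24$ ($K = 24 - 0 = 24 + 0 = 24$)
$- 10 K \left(5 \left(-4\right) + 5 \cdot 4\right) = \left(-10\right) 24 \left(5 \left(-4\right) + 5 \cdot 4\right) = - 240 \left(-20 + 20\right) = \left(-240\right) 0 = 0$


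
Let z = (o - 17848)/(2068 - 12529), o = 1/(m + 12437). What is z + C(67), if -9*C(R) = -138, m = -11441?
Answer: 177536999/10419156 ≈ 17.039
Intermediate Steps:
C(R) = 46/3 (C(R) = -1/9*(-138) = 46/3)
o = 1/996 (o = 1/(-11441 + 12437) = 1/996 ≈ 0.0010040)
z = 17776607/10419156 (z = (1/996 - 17848)/(2068 - 12529) = -17776607/996/(-10461) = -17776607/996*(-1/10461) = 17776607/10419156 ≈ 1.7061)
z + C(67) = 17776607/10419156 + 46/3 = 177536999/10419156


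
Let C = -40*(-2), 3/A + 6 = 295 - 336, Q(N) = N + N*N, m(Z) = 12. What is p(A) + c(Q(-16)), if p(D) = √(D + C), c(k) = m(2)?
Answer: 12 + 17*√611/47 ≈ 20.941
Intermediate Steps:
Q(N) = N + N²
c(k) = 12
A = -3/47 (A = 3/(-6 + (295 - 336)) = 3/(-6 - 41) = 3/(-47) = 3*(-1/47) = -3/47 ≈ -0.063830)
C = 80
p(D) = √(80 + D) (p(D) = √(D + 80) = √(80 + D))
p(A) + c(Q(-16)) = √(80 - 3/47) + 12 = √(3757/47) + 12 = 17*√611/47 + 12 = 12 + 17*√611/47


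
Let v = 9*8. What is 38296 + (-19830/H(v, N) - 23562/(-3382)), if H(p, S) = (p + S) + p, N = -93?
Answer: 1089917879/28747 ≈ 37914.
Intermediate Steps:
v = 72
H(p, S) = S + 2*p (H(p, S) = (S + p) + p = S + 2*p)
38296 + (-19830/H(v, N) - 23562/(-3382)) = 38296 + (-19830/(-93 + 2*72) - 23562/(-3382)) = 38296 + (-19830/(-93 + 144) - 23562*(-1/3382)) = 38296 + (-19830/51 + 11781/1691) = 38296 + (-19830*1/51 + 11781/1691) = 38296 + (-6610/17 + 11781/1691) = 38296 - 10977233/28747 = 1089917879/28747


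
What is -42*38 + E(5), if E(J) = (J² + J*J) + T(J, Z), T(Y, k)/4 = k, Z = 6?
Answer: -1522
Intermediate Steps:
T(Y, k) = 4*k
E(J) = 24 + 2*J² (E(J) = (J² + J*J) + 4*6 = (J² + J²) + 24 = 2*J² + 24 = 24 + 2*J²)
-42*38 + E(5) = -42*38 + (24 + 2*5²) = -1596 + (24 + 2*25) = -1596 + (24 + 50) = -1596 + 74 = -1522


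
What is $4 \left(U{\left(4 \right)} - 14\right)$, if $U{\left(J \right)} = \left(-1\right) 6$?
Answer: $-80$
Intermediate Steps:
$U{\left(J \right)} = -6$
$4 \left(U{\left(4 \right)} - 14\right) = 4 \left(-6 - 14\right) = 4 \left(-20\right) = -80$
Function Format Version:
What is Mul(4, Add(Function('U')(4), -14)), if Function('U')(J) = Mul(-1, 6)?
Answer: -80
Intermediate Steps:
Function('U')(J) = -6
Mul(4, Add(Function('U')(4), -14)) = Mul(4, Add(-6, -14)) = Mul(4, -20) = -80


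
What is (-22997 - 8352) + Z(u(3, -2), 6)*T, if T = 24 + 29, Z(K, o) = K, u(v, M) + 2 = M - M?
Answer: -31455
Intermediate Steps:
u(v, M) = -2 (u(v, M) = -2 + (M - M) = -2 + 0 = -2)
T = 53
(-22997 - 8352) + Z(u(3, -2), 6)*T = (-22997 - 8352) - 2*53 = -31349 - 106 = -31455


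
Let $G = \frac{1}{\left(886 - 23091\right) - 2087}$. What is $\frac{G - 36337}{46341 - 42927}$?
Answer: $- \frac{882698405}{82932888} \approx -10.644$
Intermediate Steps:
$G = - \frac{1}{24292}$ ($G = \frac{1}{-22205 - 2087} = \frac{1}{-24292} = - \frac{1}{24292} \approx -4.1166 \cdot 10^{-5}$)
$\frac{G - 36337}{46341 - 42927} = \frac{- \frac{1}{24292} - 36337}{46341 - 42927} = - \frac{882698405}{24292 \cdot 3414} = \left(- \frac{882698405}{24292}\right) \frac{1}{3414} = - \frac{882698405}{82932888}$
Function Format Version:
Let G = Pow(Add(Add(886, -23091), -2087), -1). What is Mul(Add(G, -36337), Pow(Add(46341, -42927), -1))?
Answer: Rational(-882698405, 82932888) ≈ -10.644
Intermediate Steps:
G = Rational(-1, 24292) (G = Pow(Add(-22205, -2087), -1) = Pow(-24292, -1) = Rational(-1, 24292) ≈ -4.1166e-5)
Mul(Add(G, -36337), Pow(Add(46341, -42927), -1)) = Mul(Add(Rational(-1, 24292), -36337), Pow(Add(46341, -42927), -1)) = Mul(Rational(-882698405, 24292), Pow(3414, -1)) = Mul(Rational(-882698405, 24292), Rational(1, 3414)) = Rational(-882698405, 82932888)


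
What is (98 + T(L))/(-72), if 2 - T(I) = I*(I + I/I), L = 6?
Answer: -29/36 ≈ -0.80556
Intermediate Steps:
T(I) = 2 - I*(1 + I) (T(I) = 2 - I*(I + I/I) = 2 - I*(I + 1) = 2 - I*(1 + I))
(98 + T(L))/(-72) = (98 + (2 - 1*6 - 1*6²))/(-72) = (98 + (2 - 6 - 1*36))*(-1/72) = (98 + (2 - 6 - 36))*(-1/72) = (98 - 40)*(-1/72) = 58*(-1/72) = -29/36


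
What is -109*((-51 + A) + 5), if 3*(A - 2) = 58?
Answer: 8066/3 ≈ 2688.7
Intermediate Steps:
A = 64/3 (A = 2 + (1/3)*58 = 2 + 58/3 = 64/3 ≈ 21.333)
-109*((-51 + A) + 5) = -109*((-51 + 64/3) + 5) = -109*(-89/3 + 5) = -109*(-74/3) = 8066/3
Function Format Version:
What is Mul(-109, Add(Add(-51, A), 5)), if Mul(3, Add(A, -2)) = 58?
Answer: Rational(8066, 3) ≈ 2688.7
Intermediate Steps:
A = Rational(64, 3) (A = Add(2, Mul(Rational(1, 3), 58)) = Add(2, Rational(58, 3)) = Rational(64, 3) ≈ 21.333)
Mul(-109, Add(Add(-51, A), 5)) = Mul(-109, Add(Add(-51, Rational(64, 3)), 5)) = Mul(-109, Add(Rational(-89, 3), 5)) = Mul(-109, Rational(-74, 3)) = Rational(8066, 3)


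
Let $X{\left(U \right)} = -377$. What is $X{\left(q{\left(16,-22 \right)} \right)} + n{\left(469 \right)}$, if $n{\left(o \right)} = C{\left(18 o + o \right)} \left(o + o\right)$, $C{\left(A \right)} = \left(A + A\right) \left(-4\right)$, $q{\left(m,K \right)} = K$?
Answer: $-66868521$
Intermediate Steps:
$C{\left(A \right)} = - 8 A$ ($C{\left(A \right)} = 2 A \left(-4\right) = - 8 A$)
$n{\left(o \right)} = - 304 o^{2}$ ($n{\left(o \right)} = - 8 \left(18 o + o\right) \left(o + o\right) = - 8 \cdot 19 o 2 o = - 152 o 2 o = - 304 o^{2}$)
$X{\left(q{\left(16,-22 \right)} \right)} + n{\left(469 \right)} = -377 - 304 \cdot 469^{2} = -377 - 66868144 = -66868521$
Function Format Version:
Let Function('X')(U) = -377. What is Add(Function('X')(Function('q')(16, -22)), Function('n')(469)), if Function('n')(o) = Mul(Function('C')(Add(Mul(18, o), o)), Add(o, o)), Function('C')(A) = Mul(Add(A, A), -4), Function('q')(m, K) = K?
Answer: -66868521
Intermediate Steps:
Function('C')(A) = Mul(-8, A) (Function('C')(A) = Mul(Mul(2, A), -4) = Mul(-8, A))
Function('n')(o) = Mul(-304, Pow(o, 2)) (Function('n')(o) = Mul(Mul(-8, Add(Mul(18, o), o)), Add(o, o)) = Mul(Mul(-8, Mul(19, o)), Mul(2, o)) = Mul(Mul(-152, o), Mul(2, o)) = Mul(-304, Pow(o, 2)))
Add(Function('X')(Function('q')(16, -22)), Function('n')(469)) = Add(-377, Mul(-304, Pow(469, 2))) = Add(-377, Mul(-304, 219961)) = Add(-377, -66868144) = -66868521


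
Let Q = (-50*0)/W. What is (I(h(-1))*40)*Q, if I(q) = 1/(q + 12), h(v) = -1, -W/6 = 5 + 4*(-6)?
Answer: 0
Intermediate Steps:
W = 114 (W = -6*(5 + 4*(-6)) = -6*(5 - 24) = -6*(-19) = 114)
I(q) = 1/(12 + q)
Q = 0 (Q = -50*0/114 = 0*(1/114) = 0)
(I(h(-1))*40)*Q = (40/(12 - 1))*0 = (40/11)*0 = 0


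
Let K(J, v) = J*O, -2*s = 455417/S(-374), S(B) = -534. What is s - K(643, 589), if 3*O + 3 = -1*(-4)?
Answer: 75503/356 ≈ 212.09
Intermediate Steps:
O = ⅓ (O = -1 + (-1*(-4))/3 = -1 + (⅓)*4 = -1 + 4/3 = ⅓ ≈ 0.33333)
s = 455417/1068 (s = -455417/(2*(-534)) = -455417*(-1)/(2*534) = -½*(-455417/534) = 455417/1068 ≈ 426.42)
K(J, v) = J/3 (K(J, v) = J*(⅓) = J/3)
s - K(643, 589) = 455417/1068 - 643/3 = 75503/356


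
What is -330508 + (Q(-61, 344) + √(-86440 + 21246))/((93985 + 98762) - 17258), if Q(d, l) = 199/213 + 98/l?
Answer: -2124906992497367/6429215004 + I*√65194/175489 ≈ -3.3051e+5 + 0.001455*I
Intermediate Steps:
Q(d, l) = 199/213 + 98/l (Q(d, l) = 199*(1/213) + 98/l = 199/213 + 98/l)
-330508 + (Q(-61, 344) + √(-86440 + 21246))/((93985 + 98762) - 17258) = -330508 + ((199/213 + 98/344) + √(-86440 + 21246))/((93985 + 98762) - 17258) = -330508 + ((199/213 + 98*(1/344)) + √(-65194))/(192747 - 17258) = -330508 + ((199/213 + 49/172) + I*√65194)/175489 = -330508 + (44665/36636 + I*√65194)*(1/175489) = -330508 + (44665/6429215004 + I*√65194/175489) = -2124906992497367/6429215004 + I*√65194/175489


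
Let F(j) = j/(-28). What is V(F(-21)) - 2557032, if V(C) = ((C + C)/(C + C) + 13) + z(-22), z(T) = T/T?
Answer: -2557017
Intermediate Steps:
z(T) = 1
F(j) = -j/28 (F(j) = j*(-1/28) = -j/28)
V(C) = 15 (V(C) = ((C + C)/(C + C) + 13) + 1 = ((2*C)/((2*C)) + 13) + 1 = ((2*C)*(1/(2*C)) + 13) + 1 = (1 + 13) + 1 = 14 + 1 = 15)
V(F(-21)) - 2557032 = 15 - 2557032 = -2557017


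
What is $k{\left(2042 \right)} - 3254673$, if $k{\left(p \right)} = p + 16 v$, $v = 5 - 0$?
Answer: $-3252551$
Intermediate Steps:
$v = 5$ ($v = 5 + 0 = 5$)
$k{\left(p \right)} = 80 + p$ ($k{\left(p \right)} = p + 16 \cdot 5 = p + 80 = 80 + p$)
$k{\left(2042 \right)} - 3254673 = \left(80 + 2042\right) - 3254673 = 2122 - 3254673 = -3252551$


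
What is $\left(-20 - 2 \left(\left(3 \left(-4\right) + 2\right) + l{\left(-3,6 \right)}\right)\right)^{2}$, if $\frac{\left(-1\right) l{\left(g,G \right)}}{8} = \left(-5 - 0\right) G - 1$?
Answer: $246016$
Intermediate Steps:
$l{\left(g,G \right)} = 8 + 40 G$ ($l{\left(g,G \right)} = - 8 \left(\left(-5 - 0\right) G - 1\right) = - 8 \left(\left(-5 + 0\right) G - 1\right) = - 8 \left(- 5 G - 1\right) = - 8 \left(-1 - 5 G\right) = 8 + 40 G$)
$\left(-20 - 2 \left(\left(3 \left(-4\right) + 2\right) + l{\left(-3,6 \right)}\right)\right)^{2} = \left(-20 - 2 \left(\left(3 \left(-4\right) + 2\right) + \left(8 + 40 \cdot 6\right)\right)\right)^{2} = \left(-20 - 2 \left(\left(-12 + 2\right) + \left(8 + 240\right)\right)\right)^{2} = \left(-20 - 2 \left(-10 + 248\right)\right)^{2} = \left(-20 - 476\right)^{2} = \left(-496\right)^{2} = 246016$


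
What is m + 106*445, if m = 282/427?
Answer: 20141872/427 ≈ 47171.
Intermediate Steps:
m = 282/427 (m = 282*(1/427) = 282/427 ≈ 0.66042)
m + 106*445 = 282/427 + 106*445 = 282/427 + 47170 = 20141872/427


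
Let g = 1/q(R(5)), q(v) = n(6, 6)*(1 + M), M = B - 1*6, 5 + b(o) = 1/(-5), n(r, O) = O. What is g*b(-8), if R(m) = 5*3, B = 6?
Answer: -13/15 ≈ -0.86667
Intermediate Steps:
b(o) = -26/5 (b(o) = -5 + 1/(-5) = -5 - 1/5 = -26/5)
R(m) = 15
M = 0 (M = 6 - 1*6 = 6 - 6 = 0)
q(v) = 6 (q(v) = 6*(1 + 0) = 6*1 = 6)
g = 1/6 ≈ 0.16667
g*b(-8) = (1/6)*(-26/5) = -13/15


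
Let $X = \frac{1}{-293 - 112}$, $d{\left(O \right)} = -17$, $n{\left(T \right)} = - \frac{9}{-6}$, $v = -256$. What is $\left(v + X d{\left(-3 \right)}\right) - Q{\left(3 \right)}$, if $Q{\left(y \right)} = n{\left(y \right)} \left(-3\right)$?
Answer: $- \frac{203681}{810} \approx -251.46$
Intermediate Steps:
$n{\left(T \right)} = \frac{3}{2}$ ($n{\left(T \right)} = \left(-9\right) \left(- \frac{1}{6}\right) = \frac{3}{2}$)
$X = - \frac{1}{405}$ ($X = \frac{1}{-405} = - \frac{1}{405} \approx -0.0024691$)
$Q{\left(y \right)} = - \frac{9}{2}$ ($Q{\left(y \right)} = \frac{3}{2} \left(-3\right) = - \frac{9}{2}$)
$\left(v + X d{\left(-3 \right)}\right) - Q{\left(3 \right)} = \left(-256 - - \frac{17}{405}\right) - - \frac{9}{2} = \left(-256 + \frac{17}{405}\right) + \frac{9}{2} = - \frac{103663}{405} + \frac{9}{2} = - \frac{203681}{810}$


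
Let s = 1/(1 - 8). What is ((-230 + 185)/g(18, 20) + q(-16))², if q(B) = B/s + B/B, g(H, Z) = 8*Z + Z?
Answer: 203401/16 ≈ 12713.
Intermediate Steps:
g(H, Z) = 9*Z
s = -⅐ (s = 1/(-7) = -⅐ ≈ -0.14286)
q(B) = 1 - 7*B (q(B) = B/(-⅐) + B/B = B*(-7) + 1 = -7*B + 1 = 1 - 7*B)
((-230 + 185)/g(18, 20) + q(-16))² = ((-230 + 185)/((9*20)) + (1 - 7*(-16)))² = (-45/180 + (1 + 112))² = (-45*1/180 + 113)² = (-¼ + 113)² = (451/4)² = 203401/16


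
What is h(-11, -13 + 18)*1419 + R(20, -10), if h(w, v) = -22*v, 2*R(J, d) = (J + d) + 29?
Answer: -312141/2 ≈ -1.5607e+5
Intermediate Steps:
R(J, d) = 29/2 + J/2 + d/2 (R(J, d) = ((J + d) + 29)/2 = (29 + J + d)/2 = 29/2 + J/2 + d/2)
h(-11, -13 + 18)*1419 + R(20, -10) = -22*(-13 + 18)*1419 + (29/2 + (½)*20 + (½)*(-10)) = -22*5*1419 + (29/2 + 10 - 5) = -110*1419 + 39/2 = -156090 + 39/2 = -312141/2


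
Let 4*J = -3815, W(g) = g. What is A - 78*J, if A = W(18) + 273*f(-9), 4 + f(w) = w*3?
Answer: 131895/2 ≈ 65948.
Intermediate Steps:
J = -3815/4 (J = (1/4)*(-3815) = -3815/4 ≈ -953.75)
f(w) = -4 + 3*w (f(w) = -4 + w*3 = -4 + 3*w)
A = -8445 (A = 18 + 273*(-4 + 3*(-9)) = 18 + 273*(-4 - 27) = 18 + 273*(-31) = 18 - 8463 = -8445)
A - 78*J = -8445 - 78*(-3815/4) = -8445 + 148785/2 = 131895/2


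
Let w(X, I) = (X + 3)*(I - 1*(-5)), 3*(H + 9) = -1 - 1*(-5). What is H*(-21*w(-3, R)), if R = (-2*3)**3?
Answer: 0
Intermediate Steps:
H = -23/3 (H = -9 + (-1 - 1*(-5))/3 = -9 + (-1 + 5)/3 = -9 + (1/3)*4 = -9 + 4/3 = -23/3 ≈ -7.6667)
R = -216 (R = (-6)**3 = -216)
w(X, I) = (3 + X)*(5 + I) (w(X, I) = (3 + X)*(I + 5) = (3 + X)*(5 + I))
H*(-21*w(-3, R)) = -(-161)*(15 + 3*(-216) + 5*(-3) - 216*(-3)) = -(-161)*(15 - 648 - 15 + 648) = -(-161)*0 = -23/3*0 = 0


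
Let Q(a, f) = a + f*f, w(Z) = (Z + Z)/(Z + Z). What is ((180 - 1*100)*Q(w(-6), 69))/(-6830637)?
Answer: -380960/6830637 ≈ -0.055772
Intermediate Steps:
w(Z) = 1 (w(Z) = (2*Z)/((2*Z)) = (2*Z)*(1/(2*Z)) = 1)
Q(a, f) = a + f²
((180 - 1*100)*Q(w(-6), 69))/(-6830637) = ((180 - 1*100)*(1 + 69²))/(-6830637) = ((180 - 100)*(1 + 4761))*(-1/6830637) = (80*4762)*(-1/6830637) = 380960*(-1/6830637) = -380960/6830637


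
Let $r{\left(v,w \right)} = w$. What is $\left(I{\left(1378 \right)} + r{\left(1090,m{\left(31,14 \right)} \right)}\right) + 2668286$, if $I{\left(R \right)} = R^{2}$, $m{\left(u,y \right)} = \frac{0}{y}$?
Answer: $4567170$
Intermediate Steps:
$m{\left(u,y \right)} = 0$
$\left(I{\left(1378 \right)} + r{\left(1090,m{\left(31,14 \right)} \right)}\right) + 2668286 = \left(1378^{2} + 0\right) + 2668286 = \left(1898884 + 0\right) + 2668286 = 1898884 + 2668286 = 4567170$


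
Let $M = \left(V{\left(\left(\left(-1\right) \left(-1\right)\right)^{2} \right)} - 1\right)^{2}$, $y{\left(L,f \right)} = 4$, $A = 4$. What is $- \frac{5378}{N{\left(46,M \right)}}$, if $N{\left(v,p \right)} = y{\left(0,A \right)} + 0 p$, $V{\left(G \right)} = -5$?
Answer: $- \frac{2689}{2} \approx -1344.5$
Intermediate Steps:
$M = 36$ ($M = \left(-5 - 1\right)^{2} = \left(-6\right)^{2} = 36$)
$N{\left(v,p \right)} = 4$ ($N{\left(v,p \right)} = 4 + 0 p = 4 + 0 = 4$)
$- \frac{5378}{N{\left(46,M \right)}} = - \frac{5378}{4} = \left(-5378\right) \frac{1}{4} = - \frac{2689}{2}$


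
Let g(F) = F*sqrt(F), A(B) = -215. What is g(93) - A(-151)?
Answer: 215 + 93*sqrt(93) ≈ 1111.9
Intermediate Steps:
g(F) = F**(3/2)
g(93) - A(-151) = 93**(3/2) - 1*(-215) = 93*sqrt(93) + 215 = 215 + 93*sqrt(93)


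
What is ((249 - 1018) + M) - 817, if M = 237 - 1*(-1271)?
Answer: -78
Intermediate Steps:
M = 1508 (M = 237 + 1271 = 1508)
((249 - 1018) + M) - 817 = ((249 - 1018) + 1508) - 817 = (-769 + 1508) - 817 = 739 - 817 = -78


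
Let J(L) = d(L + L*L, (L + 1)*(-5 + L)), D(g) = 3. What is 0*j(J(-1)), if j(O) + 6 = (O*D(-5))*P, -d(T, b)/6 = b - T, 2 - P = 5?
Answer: 0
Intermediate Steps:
P = -3 (P = 2 - 1*5 = 2 - 5 = -3)
d(T, b) = -6*b + 6*T (d(T, b) = -6*(b - T) = -6*b + 6*T)
J(L) = 6*L + 6*L² - 6*(1 + L)*(-5 + L) (J(L) = -6*(L + 1)*(-5 + L) + 6*(L + L*L) = -6*(1 + L)*(-5 + L) + 6*(L + L²) = -6*(1 + L)*(-5 + L) + (6*L + 6*L²) = 6*L + 6*L² - 6*(1 + L)*(-5 + L))
j(O) = -6 - 9*O (j(O) = -6 + (O*3)*(-3) = -6 + (3*O)*(-3) = -6 - 9*O)
0*j(J(-1)) = 0*(-6 - 9*(30 + 30*(-1))) = 0*(-6 - 9*(30 - 30)) = 0*(-6 - 9*0) = 0*(-6 + 0) = 0*(-6) = 0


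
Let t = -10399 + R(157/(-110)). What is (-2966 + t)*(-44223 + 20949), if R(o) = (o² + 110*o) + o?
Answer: 1903915849977/6050 ≈ 3.1470e+8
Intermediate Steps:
R(o) = o² + 111*o
t = -127720221/12100 (t = -10399 + (157/(-110))*(111 + 157/(-110)) = -10399 + (157*(-1/110))*(111 + 157*(-1/110)) = -10399 - 157*(111 - 157/110)/110 = -10399 - 157/110*12053/110 = -10399 - 1892321/12100 = -127720221/12100 ≈ -10555.)
(-2966 + t)*(-44223 + 20949) = (-2966 - 127720221/12100)*(-44223 + 20949) = -163608821/12100*(-23274) = 1903915849977/6050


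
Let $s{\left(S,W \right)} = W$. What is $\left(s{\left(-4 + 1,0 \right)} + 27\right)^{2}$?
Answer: $729$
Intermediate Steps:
$\left(s{\left(-4 + 1,0 \right)} + 27\right)^{2} = \left(0 + 27\right)^{2} = 27^{2} = 729$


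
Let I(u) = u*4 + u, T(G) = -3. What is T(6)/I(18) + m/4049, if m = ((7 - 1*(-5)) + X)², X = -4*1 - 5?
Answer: -3779/121470 ≈ -0.031111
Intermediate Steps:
X = -9 (X = -4 - 5 = -9)
m = 9 (m = ((7 - 1*(-5)) - 9)² = ((7 + 5) - 9)² = (12 - 9)² = 3² = 9)
I(u) = 5*u (I(u) = 4*u + u = 5*u)
T(6)/I(18) + m/4049 = -3/(5*18) + 9/4049 = -3/90 + 9*(1/4049) = -3*1/90 + 9/4049 = -1/30 + 9/4049 = -3779/121470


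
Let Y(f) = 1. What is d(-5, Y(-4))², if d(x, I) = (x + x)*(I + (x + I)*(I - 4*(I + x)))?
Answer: 448900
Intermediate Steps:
d(x, I) = 2*x*(I + (I + x)*(-4*x - 3*I)) (d(x, I) = (2*x)*(I + (I + x)*(I + (-4*I - 4*x))) = (2*x)*(I + (I + x)*(-4*x - 3*I)) = 2*x*(I + (I + x)*(-4*x - 3*I)))
d(-5, Y(-4))² = (2*(-5)*(1 - 4*(-5)² - 3*1² - 7*1*(-5)))² = (2*(-5)*(1 - 4*25 - 3*1 + 35))² = (2*(-5)*(1 - 100 - 3 + 35))² = (2*(-5)*(-67))² = 670² = 448900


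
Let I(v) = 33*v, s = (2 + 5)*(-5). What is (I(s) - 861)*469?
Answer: -945504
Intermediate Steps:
s = -35 (s = 7*(-5) = -35)
(I(s) - 861)*469 = (33*(-35) - 861)*469 = (-1155 - 861)*469 = -2016*469 = -945504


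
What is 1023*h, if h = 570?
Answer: 583110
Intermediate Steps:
1023*h = 1023*570 = 583110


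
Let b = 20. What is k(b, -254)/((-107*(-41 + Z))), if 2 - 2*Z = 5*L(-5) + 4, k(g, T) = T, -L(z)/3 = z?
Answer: -508/17013 ≈ -0.029860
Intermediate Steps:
L(z) = -3*z
Z = -77/2 (Z = 1 - (5*(-3*(-5)) + 4)/2 = 1 - (5*15 + 4)/2 = 1 - (75 + 4)/2 = 1 - ½*79 = 1 - 79/2 = -77/2 ≈ -38.500)
k(b, -254)/((-107*(-41 + Z))) = -254*(-1/(107*(-41 - 77/2))) = -254/((-107*(-159/2))) = -254/17013/2 = -254*2/17013 = -508/17013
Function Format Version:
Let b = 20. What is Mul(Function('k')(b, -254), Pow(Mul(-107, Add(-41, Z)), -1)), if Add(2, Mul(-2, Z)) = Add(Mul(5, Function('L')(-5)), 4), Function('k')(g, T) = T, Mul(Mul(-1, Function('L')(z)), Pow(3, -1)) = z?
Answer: Rational(-508, 17013) ≈ -0.029860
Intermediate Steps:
Function('L')(z) = Mul(-3, z)
Z = Rational(-77, 2) (Z = Add(1, Mul(Rational(-1, 2), Add(Mul(5, Mul(-3, -5)), 4))) = Add(1, Mul(Rational(-1, 2), Add(Mul(5, 15), 4))) = Add(1, Mul(Rational(-1, 2), Add(75, 4))) = Add(1, Mul(Rational(-1, 2), 79)) = Add(1, Rational(-79, 2)) = Rational(-77, 2) ≈ -38.500)
Mul(Function('k')(b, -254), Pow(Mul(-107, Add(-41, Z)), -1)) = Mul(-254, Pow(Mul(-107, Add(-41, Rational(-77, 2))), -1)) = Mul(-254, Pow(Mul(-107, Rational(-159, 2)), -1)) = Mul(-254, Pow(Rational(17013, 2), -1)) = Mul(-254, Rational(2, 17013)) = Rational(-508, 17013)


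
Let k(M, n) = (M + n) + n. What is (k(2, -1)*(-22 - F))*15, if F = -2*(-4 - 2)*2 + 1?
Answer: 0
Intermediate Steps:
k(M, n) = M + 2*n
F = 25 (F = -(-12)*2 + 1 = -2*(-12) + 1 = 24 + 1 = 25)
(k(2, -1)*(-22 - F))*15 = ((2 + 2*(-1))*(-22 - 1*25))*15 = ((2 - 2)*(-22 - 25))*15 = (0*(-47))*15 = 0*15 = 0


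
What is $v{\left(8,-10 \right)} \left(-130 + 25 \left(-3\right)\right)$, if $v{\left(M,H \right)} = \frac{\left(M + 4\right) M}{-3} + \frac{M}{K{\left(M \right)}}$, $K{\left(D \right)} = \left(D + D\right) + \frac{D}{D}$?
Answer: $\frac{109880}{17} \approx 6463.5$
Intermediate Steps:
$K{\left(D \right)} = 1 + 2 D$ ($K{\left(D \right)} = 2 D + 1 = 1 + 2 D$)
$v{\left(M,H \right)} = \frac{M}{1 + 2 M} - \frac{M \left(4 + M\right)}{3}$ ($v{\left(M,H \right)} = \frac{\left(M + 4\right) M}{-3} + \frac{M}{1 + 2 M} = \left(4 + M\right) M \left(- \frac{1}{3}\right) + \frac{M}{1 + 2 M} = M \left(4 + M\right) \left(- \frac{1}{3}\right) + \frac{M}{1 + 2 M} = - \frac{M \left(4 + M\right)}{3} + \frac{M}{1 + 2 M} = \frac{M}{1 + 2 M} - \frac{M \left(4 + M\right)}{3}$)
$v{\left(8,-10 \right)} \left(-130 + 25 \left(-3\right)\right) = \left(-1\right) 8 \frac{1}{3 + 6 \cdot 8} \left(-3 + \left(1 + 2 \cdot 8\right) \left(4 + 8\right)\right) \left(-130 + 25 \left(-3\right)\right) = \left(-1\right) 8 \frac{1}{3 + 48} \left(-3 + \left(1 + 16\right) 12\right) \left(-130 - 75\right) = \left(-1\right) 8 \cdot \frac{1}{51} \left(-3 + 17 \cdot 12\right) \left(-205\right) = \left(-1\right) 8 \cdot \frac{1}{51} \left(-3 + 204\right) \left(-205\right) = \left(-1\right) 8 \cdot \frac{1}{51} \cdot 201 \left(-205\right) = \left(- \frac{536}{17}\right) \left(-205\right) = \frac{109880}{17}$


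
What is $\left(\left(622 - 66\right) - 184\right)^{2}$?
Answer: $138384$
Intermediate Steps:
$\left(\left(622 - 66\right) - 184\right)^{2} = \left(556 - 184\right)^{2} = 372^{2} = 138384$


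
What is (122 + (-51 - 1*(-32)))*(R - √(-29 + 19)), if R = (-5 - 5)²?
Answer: 10300 - 103*I*√10 ≈ 10300.0 - 325.71*I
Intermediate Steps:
R = 100 (R = (-10)² = 100)
(122 + (-51 - 1*(-32)))*(R - √(-29 + 19)) = (122 + (-51 - 1*(-32)))*(100 - √(-29 + 19)) = (122 + (-51 + 32))*(100 - √(-10)) = (122 - 19)*(100 - I*√10) = 103*(100 - I*√10) = 10300 - 103*I*√10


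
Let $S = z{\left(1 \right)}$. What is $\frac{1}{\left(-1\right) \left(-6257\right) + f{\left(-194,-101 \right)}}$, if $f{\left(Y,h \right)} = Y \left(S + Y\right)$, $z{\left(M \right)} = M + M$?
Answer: $\frac{1}{43505} \approx 2.2986 \cdot 10^{-5}$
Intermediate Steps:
$z{\left(M \right)} = 2 M$
$S = 2$ ($S = 2 \cdot 1 = 2$)
$f{\left(Y,h \right)} = Y \left(2 + Y\right)$
$\frac{1}{\left(-1\right) \left(-6257\right) + f{\left(-194,-101 \right)}} = \frac{1}{\left(-1\right) \left(-6257\right) - 194 \left(2 - 194\right)} = \frac{1}{6257 - -37248} = \frac{1}{6257 + 37248} = \frac{1}{43505}$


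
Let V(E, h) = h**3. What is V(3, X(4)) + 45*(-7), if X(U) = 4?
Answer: -251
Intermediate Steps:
V(3, X(4)) + 45*(-7) = 4**3 + 45*(-7) = 64 - 315 = -251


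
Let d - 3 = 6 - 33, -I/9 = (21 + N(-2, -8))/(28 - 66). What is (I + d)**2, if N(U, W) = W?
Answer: 632025/1444 ≈ 437.69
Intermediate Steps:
I = 117/38 (I = -9*(21 - 8)/(28 - 66) = -117/(-38) = -117*(-1)/38 = -9*(-13/38) = 117/38 ≈ 3.0789)
d = -24 (d = 3 + (6 - 33) = 3 - 27 = -24)
(I + d)**2 = (117/38 - 24)**2 = (-795/38)**2 = 632025/1444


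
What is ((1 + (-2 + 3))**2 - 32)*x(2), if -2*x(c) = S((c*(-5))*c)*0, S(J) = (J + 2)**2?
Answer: 0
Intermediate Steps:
S(J) = (2 + J)**2
x(c) = 0 (x(c) = -(2 + (c*(-5))*c)**2*0/2 = -(2 + (-5*c)*c)**2*0/2 = -(2 - 5*c**2)**2*0/2 = -1/2*0 = 0)
((1 + (-2 + 3))**2 - 32)*x(2) = ((1 + (-2 + 3))**2 - 32)*0 = ((1 + 1)**2 - 32)*0 = (2**2 - 32)*0 = (4 - 32)*0 = -28*0 = 0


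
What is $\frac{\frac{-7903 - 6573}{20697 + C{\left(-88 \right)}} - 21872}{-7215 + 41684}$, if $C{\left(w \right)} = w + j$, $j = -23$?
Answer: $- \frac{4790122}{7548711} \approx -0.63456$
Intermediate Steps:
$C{\left(w \right)} = -23 + w$ ($C{\left(w \right)} = w - 23 = -23 + w$)
$\frac{\frac{-7903 - 6573}{20697 + C{\left(-88 \right)}} - 21872}{-7215 + 41684} = \frac{\frac{-7903 - 6573}{20697 - 111} - 21872}{-7215 + 41684} = \frac{- \frac{14476}{20697 - 111} - 21872}{34469} = \left(- \frac{14476}{20586} - 21872\right) \frac{1}{34469} = \left(\left(-14476\right) \frac{1}{20586} - 21872\right) \frac{1}{34469} = \left(- \frac{154}{219} - 21872\right) \frac{1}{34469} = \left(- \frac{4790122}{219}\right) \frac{1}{34469} = - \frac{4790122}{7548711}$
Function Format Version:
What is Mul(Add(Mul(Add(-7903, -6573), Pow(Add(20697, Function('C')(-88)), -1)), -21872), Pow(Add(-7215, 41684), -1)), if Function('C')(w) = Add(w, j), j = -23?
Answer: Rational(-4790122, 7548711) ≈ -0.63456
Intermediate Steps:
Function('C')(w) = Add(-23, w) (Function('C')(w) = Add(w, -23) = Add(-23, w))
Mul(Add(Mul(Add(-7903, -6573), Pow(Add(20697, Function('C')(-88)), -1)), -21872), Pow(Add(-7215, 41684), -1)) = Mul(Add(Mul(Add(-7903, -6573), Pow(Add(20697, Add(-23, -88)), -1)), -21872), Pow(Add(-7215, 41684), -1)) = Mul(Add(Mul(-14476, Pow(Add(20697, -111), -1)), -21872), Pow(34469, -1)) = Mul(Add(Mul(-14476, Pow(20586, -1)), -21872), Rational(1, 34469)) = Mul(Add(Mul(-14476, Rational(1, 20586)), -21872), Rational(1, 34469)) = Mul(Add(Rational(-154, 219), -21872), Rational(1, 34469)) = Mul(Rational(-4790122, 219), Rational(1, 34469)) = Rational(-4790122, 7548711)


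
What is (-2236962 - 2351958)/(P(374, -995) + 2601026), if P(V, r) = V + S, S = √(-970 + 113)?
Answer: -1326401832000/751920217873 + 509880*I*√857/751920217873 ≈ -1.764 + 1.9851e-5*I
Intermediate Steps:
S = I*√857 (S = √(-857) = I*√857 ≈ 29.275*I)
P(V, r) = V + I*√857
(-2236962 - 2351958)/(P(374, -995) + 2601026) = (-2236962 - 2351958)/((374 + I*√857) + 2601026) = -4588920/(2601400 + I*√857)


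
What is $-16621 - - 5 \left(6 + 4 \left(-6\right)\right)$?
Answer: $-16711$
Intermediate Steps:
$-16621 - - 5 \left(6 + 4 \left(-6\right)\right) = -16621 - - 5 \left(6 - 24\right) = -16621 - \left(-5\right) \left(-18\right) = -16621 - 90 = -16711$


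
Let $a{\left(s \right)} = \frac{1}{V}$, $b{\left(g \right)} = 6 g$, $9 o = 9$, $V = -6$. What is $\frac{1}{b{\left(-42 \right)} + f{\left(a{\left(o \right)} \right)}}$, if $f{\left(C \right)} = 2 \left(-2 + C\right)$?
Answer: $- \frac{3}{769} \approx -0.0039012$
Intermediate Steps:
$o = 1$ ($o = \frac{1}{9} \cdot 9 = 1$)
$a{\left(s \right)} = - \frac{1}{6}$ ($a{\left(s \right)} = \frac{1}{-6} = - \frac{1}{6}$)
$f{\left(C \right)} = -4 + 2 C$
$\frac{1}{b{\left(-42 \right)} + f{\left(a{\left(o \right)} \right)}} = \frac{1}{6 \left(-42\right) + \left(-4 + 2 \left(- \frac{1}{6}\right)\right)} = \frac{1}{-252 - \frac{13}{3}} = \frac{1}{- \frac{769}{3}} = - \frac{3}{769}$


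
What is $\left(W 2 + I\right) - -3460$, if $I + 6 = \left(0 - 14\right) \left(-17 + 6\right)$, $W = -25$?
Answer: $3558$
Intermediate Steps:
$I = 148$ ($I = -6 + \left(0 - 14\right) \left(-17 + 6\right) = -6 - -154 = -6 + 154 = 148$)
$\left(W 2 + I\right) - -3460 = \left(\left(-25\right) 2 + 148\right) - -3460 = \left(-50 + 148\right) + 3460 = 98 + 3460 = 3558$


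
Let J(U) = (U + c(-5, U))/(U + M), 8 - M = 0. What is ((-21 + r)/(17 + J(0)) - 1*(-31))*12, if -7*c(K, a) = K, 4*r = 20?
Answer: 115084/319 ≈ 360.76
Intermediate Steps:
r = 5 (r = (¼)*20 = 5)
c(K, a) = -K/7
M = 8 (M = 8 - 1*0 = 8 + 0 = 8)
J(U) = (5/7 + U)/(8 + U) (J(U) = (U - ⅐*(-5))/(U + 8) = (U + 5/7)/(8 + U) = (5/7 + U)/(8 + U))
((-21 + r)/(17 + J(0)) - 1*(-31))*12 = ((-21 + 5)/(17 + (5/7 + 0)/(8 + 0)) - 1*(-31))*12 = (-16/(17 + (5/7)/8) + 31)*12 = (-16/(17 + (⅛)*(5/7)) + 31)*12 = (-16/(17 + 5/56) + 31)*12 = (-16/957/56 + 31)*12 = (-16*56/957 + 31)*12 = (-896/957 + 31)*12 = (28771/957)*12 = 115084/319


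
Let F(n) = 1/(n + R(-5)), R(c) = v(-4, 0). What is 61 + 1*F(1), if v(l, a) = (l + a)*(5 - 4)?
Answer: 182/3 ≈ 60.667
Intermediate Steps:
v(l, a) = a + l (v(l, a) = (a + l)*1 = a + l)
R(c) = -4 (R(c) = 0 - 4 = -4)
F(n) = 1/(-4 + n) (F(n) = 1/(n - 4) = 1/(-4 + n))
61 + 1*F(1) = 61 + 1/(-4 + 1) = 61 + 1/(-3) = 61 + 1*(-⅓) = 61 - ⅓ = 182/3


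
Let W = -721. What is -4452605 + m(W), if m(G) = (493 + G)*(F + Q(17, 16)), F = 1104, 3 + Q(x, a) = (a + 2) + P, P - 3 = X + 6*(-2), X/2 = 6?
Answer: -4708421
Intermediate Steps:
X = 12 (X = 2*6 = 12)
P = 3 (P = 3 + (12 + 6*(-2)) = 3 + (12 - 12) = 3 + 0 = 3)
Q(x, a) = 2 + a (Q(x, a) = -3 + ((a + 2) + 3) = -3 + ((2 + a) + 3) = -3 + (5 + a) = 2 + a)
m(G) = 553146 + 1122*G (m(G) = (493 + G)*(1104 + (2 + 16)) = (493 + G)*(1104 + 18) = (493 + G)*1122 = 553146 + 1122*G)
-4452605 + m(W) = -4452605 + (553146 + 1122*(-721)) = -4452605 + (553146 - 808962) = -4452605 - 255816 = -4708421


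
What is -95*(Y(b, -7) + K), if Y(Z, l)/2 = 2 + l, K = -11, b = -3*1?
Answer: 1995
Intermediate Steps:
b = -3
Y(Z, l) = 4 + 2*l (Y(Z, l) = 2*(2 + l) = 4 + 2*l)
-95*(Y(b, -7) + K) = -95*((4 + 2*(-7)) - 11) = -95*((4 - 14) - 11) = -95*(-10 - 11) = -95*(-21) = 1995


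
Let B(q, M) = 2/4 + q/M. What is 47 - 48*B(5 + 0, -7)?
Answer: 401/7 ≈ 57.286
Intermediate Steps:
B(q, M) = ½ + q/M (B(q, M) = 2*(¼) + q/M = ½ + q/M)
47 - 48*B(5 + 0, -7) = 47 - 48*((5 + 0) + (½)*(-7))/(-7) = 47 - (-48)*(5 - 7/2)/7 = 47 - (-48)*3/(7*2) = 47 - 48*(-3/14) = 47 + 72/7 = 401/7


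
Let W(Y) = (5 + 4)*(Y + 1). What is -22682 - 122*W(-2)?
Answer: -21584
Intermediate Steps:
W(Y) = 9 + 9*Y (W(Y) = 9*(1 + Y) = 9 + 9*Y)
-22682 - 122*W(-2) = -22682 - 122*(9 + 9*(-2)) = -22682 - 122*(9 - 18) = -22682 - 122*(-9) = -22682 + 1098 = -21584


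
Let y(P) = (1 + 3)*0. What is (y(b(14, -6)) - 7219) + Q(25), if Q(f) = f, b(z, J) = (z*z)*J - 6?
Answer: -7194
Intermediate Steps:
b(z, J) = -6 + J*z² (b(z, J) = z²*J - 6 = J*z² - 6 = -6 + J*z²)
y(P) = 0 (y(P) = 4*0 = 0)
(y(b(14, -6)) - 7219) + Q(25) = (0 - 7219) + 25 = -7219 + 25 = -7194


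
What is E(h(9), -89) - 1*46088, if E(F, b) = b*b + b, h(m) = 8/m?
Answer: -38256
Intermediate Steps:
E(F, b) = b + b**2 (E(F, b) = b**2 + b = b + b**2)
E(h(9), -89) - 1*46088 = -89*(1 - 89) - 1*46088 = -89*(-88) - 46088 = 7832 - 46088 = -38256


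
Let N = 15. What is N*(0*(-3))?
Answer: 0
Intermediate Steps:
N*(0*(-3)) = 15*(0*(-3)) = 15*0 = 0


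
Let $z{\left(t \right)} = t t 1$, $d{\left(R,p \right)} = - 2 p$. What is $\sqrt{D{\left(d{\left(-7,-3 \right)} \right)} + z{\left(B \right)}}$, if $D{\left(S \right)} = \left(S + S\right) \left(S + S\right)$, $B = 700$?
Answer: $68 \sqrt{106} \approx 700.1$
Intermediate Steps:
$D{\left(S \right)} = 4 S^{2}$ ($D{\left(S \right)} = 2 S 2 S = 4 S^{2}$)
$z{\left(t \right)} = t^{2}$ ($z{\left(t \right)} = t^{2} \cdot 1 = t^{2}$)
$\sqrt{D{\left(d{\left(-7,-3 \right)} \right)} + z{\left(B \right)}} = \sqrt{4 \left(\left(-2\right) \left(-3\right)\right)^{2} + 700^{2}} = \sqrt{4 \cdot 6^{2} + 490000} = \sqrt{4 \cdot 36 + 490000} = \sqrt{144 + 490000} = \sqrt{490144} = 68 \sqrt{106}$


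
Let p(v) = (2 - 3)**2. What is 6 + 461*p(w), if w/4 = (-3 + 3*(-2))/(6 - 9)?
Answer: 467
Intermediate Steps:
w = 12 (w = 4*((-3 + 3*(-2))/(6 - 9)) = 4*((-3 - 6)/(-3)) = 4*(-9*(-1/3)) = 4*3 = 12)
p(v) = 1 (p(v) = (-1)**2 = 1)
6 + 461*p(w) = 6 + 461*1 = 6 + 461 = 467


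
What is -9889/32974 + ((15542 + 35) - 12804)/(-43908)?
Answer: -262821557/723911196 ≈ -0.36306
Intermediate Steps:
-9889/32974 + ((15542 + 35) - 12804)/(-43908) = -9889*1/32974 + (15577 - 12804)*(-1/43908) = -9889/32974 + 2773*(-1/43908) = -9889/32974 - 2773/43908 = -262821557/723911196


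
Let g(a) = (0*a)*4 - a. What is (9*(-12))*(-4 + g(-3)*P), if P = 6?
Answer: -1512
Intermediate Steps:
g(a) = -a (g(a) = 0*4 - a = 0 - a = -a)
(9*(-12))*(-4 + g(-3)*P) = (9*(-12))*(-4 - 1*(-3)*6) = -108*(-4 + 3*6) = -108*(-4 + 18) = -108*14 = -1512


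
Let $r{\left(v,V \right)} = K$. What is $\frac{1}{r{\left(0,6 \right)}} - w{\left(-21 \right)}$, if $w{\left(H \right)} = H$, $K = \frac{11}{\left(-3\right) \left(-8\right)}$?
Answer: $\frac{255}{11} \approx 23.182$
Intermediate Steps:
$K = \frac{11}{24} \approx 0.45833$
$r{\left(v,V \right)} = \frac{11}{24}$
$\frac{1}{r{\left(0,6 \right)}} - w{\left(-21 \right)} = \frac{1}{\frac{11}{24}} - -21 = \frac{24}{11} + 21 = \frac{255}{11}$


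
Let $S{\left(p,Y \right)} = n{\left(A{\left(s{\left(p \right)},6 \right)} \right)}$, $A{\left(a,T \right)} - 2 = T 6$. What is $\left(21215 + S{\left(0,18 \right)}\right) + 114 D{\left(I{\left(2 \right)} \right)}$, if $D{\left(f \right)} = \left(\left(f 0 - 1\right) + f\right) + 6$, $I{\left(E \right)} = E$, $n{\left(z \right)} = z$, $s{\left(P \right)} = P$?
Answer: $22051$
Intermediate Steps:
$A{\left(a,T \right)} = 2 + 6 T$ ($A{\left(a,T \right)} = 2 + T 6 = 2 + 6 T$)
$S{\left(p,Y \right)} = 38$ ($S{\left(p,Y \right)} = 2 + 6 \cdot 6 = 2 + 36 = 38$)
$D{\left(f \right)} = 5 + f$ ($D{\left(f \right)} = \left(\left(0 - 1\right) + f\right) + 6 = \left(-1 + f\right) + 6 = 5 + f$)
$\left(21215 + S{\left(0,18 \right)}\right) + 114 D{\left(I{\left(2 \right)} \right)} = \left(21215 + 38\right) + 114 \left(5 + 2\right) = 21253 + 114 \cdot 7 = 21253 + 798 = 22051$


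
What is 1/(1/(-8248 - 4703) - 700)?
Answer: -12951/9065701 ≈ -0.0014286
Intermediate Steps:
1/(1/(-8248 - 4703) - 700) = 1/(1/(-12951) - 700) = 1/(-1/12951 - 700) = 1/(-9065701/12951) = -12951/9065701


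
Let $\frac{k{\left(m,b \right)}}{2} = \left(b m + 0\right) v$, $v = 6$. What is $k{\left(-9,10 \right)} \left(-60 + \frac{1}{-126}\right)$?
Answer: $\frac{453660}{7} \approx 64809.0$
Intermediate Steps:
$k{\left(m,b \right)} = 12 b m$ ($k{\left(m,b \right)} = 2 \left(b m + 0\right) 6 = 2 b m 6 = 2 \cdot 6 b m = 12 b m$)
$k{\left(-9,10 \right)} \left(-60 + \frac{1}{-126}\right) = 12 \cdot 10 \left(-9\right) \left(-60 + \frac{1}{-126}\right) = - 1080 \left(-60 - \frac{1}{126}\right) = \left(-1080\right) \left(- \frac{7561}{126}\right) = \frac{453660}{7}$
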